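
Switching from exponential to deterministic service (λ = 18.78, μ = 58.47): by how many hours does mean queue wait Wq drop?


ρ = 18.78/58.47 = 0.3212
Wq(M/M/1) = ρ/(μ−λ) = 0.3212/39.69 = 0.008092 hr
Wq(M/D/1) = ρ/(2(μ−λ)) = 0.004046 hr
Savings = 0.008092 − 0.004046 = 0.004046 hr

Final: 0.004046 hr


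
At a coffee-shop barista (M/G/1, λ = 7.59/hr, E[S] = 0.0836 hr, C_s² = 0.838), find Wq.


ρ = λ·E[S] = 7.59·0.0836 = 0.6345
E[S²] = E[S]²(1+C_s²) = 0.0836²·(1+0.838) = 0.012846
Wq = λ·E[S²]/(2(1−ρ)) = 7.59·0.012846/(2·0.3655) = 0.13339 hr

Final: 0.13339 hr


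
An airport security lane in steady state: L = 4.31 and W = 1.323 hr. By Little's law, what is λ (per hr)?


λ = L/W = 4.31/1.323 = 3.2577 /hr

Final: 3.2577 /hr


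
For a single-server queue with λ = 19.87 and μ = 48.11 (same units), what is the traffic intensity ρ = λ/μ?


ρ = λ/μ = 19.87/48.11 = 0.4130

Final: 0.4130


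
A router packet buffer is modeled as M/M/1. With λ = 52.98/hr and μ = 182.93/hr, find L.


ρ = λ/μ = 52.98/182.93 = 0.2896
L = ρ/(1−ρ) = 0.2896/(1 − 0.2896) = 0.2896/0.7104 = 0.4077

Final: 0.4077


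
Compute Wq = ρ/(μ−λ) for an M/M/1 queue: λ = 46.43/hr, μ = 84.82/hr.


ρ = 46.43/84.82 = 0.5474
Wq = ρ/(μ−λ) = 0.5474/(84.82 − 46.43) = 0.5474/38.39 = 0.01426 hr

Final: 0.01426 hr


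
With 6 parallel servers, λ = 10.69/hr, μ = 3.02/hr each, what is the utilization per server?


ρ = λ/(cμ) = 10.69/(6·3.02) = 10.69/18.12 = 0.5900

Final: 0.5900


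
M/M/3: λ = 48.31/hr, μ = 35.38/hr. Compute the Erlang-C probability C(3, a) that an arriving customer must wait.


a = λ/μ = 1.3655; ρ = a/3 = 0.4552
P₀ = 0.245310 (from M/M/c formula)
C(c,a) = [a^c/(c!(1−ρ))]·P₀ = [2.54588/(6·0.5448)]·0.245310
= 0.77878·0.245310 = 0.191041

Final: 0.191041


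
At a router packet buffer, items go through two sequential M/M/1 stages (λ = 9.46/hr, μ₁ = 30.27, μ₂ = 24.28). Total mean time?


Each node sees arrival rate λ = 9.46/hr (tandem ⇒ throughput preserved).
W₁ = 1/(μ₁−λ) = 1/(30.27−9.46) = 0.04805 hr
W₂ = 1/(μ₂−λ) = 1/(24.28−9.46) = 0.06748 hr
W_total = W₁ + W₂ = 0.04805 + 0.06748 = 0.11553 hr

Final: 0.11553 hr


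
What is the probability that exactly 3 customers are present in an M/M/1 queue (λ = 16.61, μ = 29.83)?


ρ = 16.61/29.83 = 0.5568
P_n = (1−ρ)·ρ^n = (1 − 0.5568)·0.5568^3 = 0.4432·0.172643 = 0.076512

Final: 0.076512


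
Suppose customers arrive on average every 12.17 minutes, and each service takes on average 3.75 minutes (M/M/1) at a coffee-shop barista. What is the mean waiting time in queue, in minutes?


λ = 60/12.17 = 4.9302 /hr
μ = 60/3.75 = 16.0000 /hr
ρ = λ/μ = 4.9302/16.0000 = 0.3081
Wq = ρ/(μ−λ) = 0.3081/(16.0000−4.9302) = 0.02784 hr
In minutes: 0.02784·60 = 1.670 min

Final: 1.670 min


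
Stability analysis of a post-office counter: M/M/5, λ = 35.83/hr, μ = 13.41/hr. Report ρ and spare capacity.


Total capacity cμ = 5·13.41 = 67.05/hr
ρ = λ/(cμ) = 35.83/67.05 = 0.5344
Stable ⇔ ρ < 1: YES
Spare capacity = cμ − λ = 67.05 − 35.83 = 31.22/hr

Final: ρ = 0.5344; stable; margin = 31.22/hr


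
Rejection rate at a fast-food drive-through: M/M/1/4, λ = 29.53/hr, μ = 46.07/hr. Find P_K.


ρ = λ/μ = 29.53/46.07 = 0.6410
P_K = (1−ρ)ρ^K/(1−ρ^(K+1)) = (0.3590·0.168803)/(1 − 0.108200)
= 0.060604/0.891800 = 0.067956

Final: 0.067956


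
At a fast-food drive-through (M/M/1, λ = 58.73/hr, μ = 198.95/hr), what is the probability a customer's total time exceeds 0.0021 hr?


W ~ Exponential(μ−λ) for M/M/1.
μ − λ = 198.95 − 58.73 = 140.2200
P(W > t) = e^{−(μ−λ)t} = e^{−0.2945} = 0.744932

Final: 0.744932


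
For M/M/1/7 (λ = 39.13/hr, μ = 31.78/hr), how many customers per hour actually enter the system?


ρ = 1.2313; P_K = (1−ρ)ρ^7/(1−ρ^8) = 0.231696
λ_eff = λ(1 − P_K) = 39.13·(1 − 0.231696) = 39.13·0.768304 = 30.0638 /hr

Final: 30.0638 /hr


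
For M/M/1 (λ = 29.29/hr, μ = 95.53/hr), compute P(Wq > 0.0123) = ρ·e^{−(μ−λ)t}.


ρ = 29.29/95.53 = 0.3066
P(Wq > t) = ρ·e^{−(μ−λ)t} = 0.3066·e^{−0.8148}
= 0.3066·0.442749 = 0.135749

Final: 0.135749


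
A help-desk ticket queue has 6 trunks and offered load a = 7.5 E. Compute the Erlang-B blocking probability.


B(c,a) = (a^c/c!) / Σ_{k=0}^{c} a^k/k!
a^6/6! = 247.192383
Σ terms (k=0..6): 1.00000 + 7.50000 + 28.12500 + 70.31250 + 131.83594 + 197.75391 + 247.19238 = 683.719727
B = 247.192383/683.719727 = 0.361541

Final: 0.361541


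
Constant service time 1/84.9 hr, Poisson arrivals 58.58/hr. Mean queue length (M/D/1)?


ρ = 58.58/84.9 = 0.6900
M/D/1: Lq = ρ²/(2(1−ρ)) = 0.4761/(2·0.3100) = 0.76785

Final: 0.76785


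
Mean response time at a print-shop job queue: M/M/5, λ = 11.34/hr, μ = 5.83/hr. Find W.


a = 1.9451; ρ = 0.3890; P₀ = 0.142054
Lq = P₀·a^c·ρ/(c!(1−ρ)²) = 0.03435
Wq = Lq/λ = 0.03435/11.34 = 0.003029 hr
W = Wq + 1/μ = 0.003029 + 0.17153 = 0.17456 hr

Final: 0.17456 hr


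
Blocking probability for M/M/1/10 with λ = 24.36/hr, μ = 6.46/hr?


ρ = λ/μ = 24.36/6.46 = 3.7709
P_K = (1−ρ)ρ^K/(1−ρ^(K+1)) = (-2.7709·581363.363283)/(1 − 2192261.846682)
= -1610898.483400/-2192260.846682 = 0.734812

Final: 0.734812


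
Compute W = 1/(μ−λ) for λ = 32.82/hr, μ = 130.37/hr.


W = 1/(μ−λ) = 1/(130.37 − 32.82) = 1/97.55 = 0.01025 hr

Final: 0.01025 hr


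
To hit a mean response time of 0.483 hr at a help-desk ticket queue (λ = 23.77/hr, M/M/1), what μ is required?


W = 1/(μ−λ) ⇒ μ − λ = 1/W = 1/0.483 = 2.0704
μ = λ + 1/W = 23.77 + 2.0704 = 25.8404 per hr

Final: 25.8404 /hr


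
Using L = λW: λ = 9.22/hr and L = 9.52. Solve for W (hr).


W = L/λ = 9.52/9.22 = 1.0325 hr

Final: 1.0325 hr


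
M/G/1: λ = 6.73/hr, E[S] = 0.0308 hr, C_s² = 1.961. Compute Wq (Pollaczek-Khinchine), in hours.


ρ = λ·E[S] = 6.73·0.0308 = 0.2073
E[S²] = E[S]²(1+C_s²) = 0.0308²·(1+1.961) = 0.002809
Wq = λ·E[S²]/(2(1−ρ)) = 6.73·0.002809/(2·0.7927) = 0.01192 hr

Final: 0.01192 hr


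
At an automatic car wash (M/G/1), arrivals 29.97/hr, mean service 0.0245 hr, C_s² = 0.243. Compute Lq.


ρ = λ·E[S] = 29.97·0.0245 = 0.7343
Lq = ρ²(1+C_s²)/(2(1−ρ)) = 0.5391·(1+0.243)/(2·0.2657)
= 0.5391·1.2430/0.5315 = 1.26095

Final: 1.26095


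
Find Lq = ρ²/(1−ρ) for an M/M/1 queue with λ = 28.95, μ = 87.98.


ρ = 28.95/87.98 = 0.3291
Lq = ρ²/(1−ρ) = 0.1083/0.6709 = 0.1614

Final: 0.1614


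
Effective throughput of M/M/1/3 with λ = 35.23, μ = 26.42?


ρ = 1.3335; P_K = (1−ρ)ρ^3/(1−ρ^4) = 0.365754
λ_eff = λ(1 − P_K) = 35.23·(1 − 0.365754) = 35.23·0.634246 = 22.3445 /hr

Final: 22.3445 /hr


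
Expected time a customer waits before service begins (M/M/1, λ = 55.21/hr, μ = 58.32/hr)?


ρ = 55.21/58.32 = 0.9467
Wq = ρ/(μ−λ) = 0.9467/(58.32 − 55.21) = 0.9467/3.11 = 0.3044 hr

Final: 0.3044 hr


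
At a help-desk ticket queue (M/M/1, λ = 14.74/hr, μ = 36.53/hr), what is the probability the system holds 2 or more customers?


ρ = 14.74/36.53 = 0.4035
P(N ≥ n) = ρ^n = 0.4035^2 = 0.162815

Final: 0.162815


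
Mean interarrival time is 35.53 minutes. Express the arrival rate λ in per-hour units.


λ = 1/(interarrival time) in consistent units.
1 hour = 60 min, so λ = 60/35.53 = 1.6887 per hour

Final: 1.6887 /hr


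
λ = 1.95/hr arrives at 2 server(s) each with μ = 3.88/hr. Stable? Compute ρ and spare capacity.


Total capacity cμ = 2·3.88 = 7.76/hr
ρ = λ/(cμ) = 1.95/7.76 = 0.2513
Stable ⇔ ρ < 1: YES
Spare capacity = cμ − λ = 7.76 − 1.95 = 5.81/hr

Final: ρ = 0.2513; stable; margin = 5.81/hr


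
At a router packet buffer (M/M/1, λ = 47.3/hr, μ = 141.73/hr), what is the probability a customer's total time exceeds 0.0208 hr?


W ~ Exponential(μ−λ) for M/M/1.
μ − λ = 141.73 − 47.3 = 94.4300
P(W > t) = e^{−(μ−λ)t} = e^{−1.9641} = 0.140276

Final: 0.140276


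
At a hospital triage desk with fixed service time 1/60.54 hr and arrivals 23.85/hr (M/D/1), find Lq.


ρ = 23.85/60.54 = 0.3940
M/D/1: Lq = ρ²/(2(1−ρ)) = 0.1552/(2·0.6060) = 0.12804

Final: 0.12804


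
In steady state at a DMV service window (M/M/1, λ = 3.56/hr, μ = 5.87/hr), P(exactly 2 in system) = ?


ρ = 3.56/5.87 = 0.6065
P_n = (1−ρ)·ρ^n = (1 − 0.6065)·0.6065^2 = 0.3935·0.367810 = 0.144743

Final: 0.144743


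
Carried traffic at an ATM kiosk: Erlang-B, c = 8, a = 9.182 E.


B(8,9.182) = 0.298453 (Erlang-B)
Carried load = a(1 − B) = 9.182·(1 − 0.298453) = 9.182·0.701547 = 6.4416 E

Final: 6.4416 Erlangs


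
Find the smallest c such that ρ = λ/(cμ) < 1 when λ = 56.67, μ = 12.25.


Stability requires cμ > λ ⇔ c > λ/μ.
λ/μ = 56.67/12.25 = 4.6261
Minimum integer c = ⌊4.6261⌋ + 1 = 5
Check: 5·12.25 = 61.25 > 56.67, while 4·12.25 = 49.00 ≤ 56.67

Final: 5 servers


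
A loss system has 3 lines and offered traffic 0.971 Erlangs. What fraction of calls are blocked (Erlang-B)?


B(c,a) = (a^c/c!) / Σ_{k=0}^{c} a^k/k!
a^3/3! = 0.152583
Σ terms (k=0..3): 1.00000 + 0.97100 + 0.47142 + 0.15258 = 2.595004
B = 0.152583/2.595004 = 0.058799

Final: 0.058799


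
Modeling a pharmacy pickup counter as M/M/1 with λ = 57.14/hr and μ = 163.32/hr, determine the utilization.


ρ = λ/μ = 57.14/163.32 = 0.3499

Final: 0.3499


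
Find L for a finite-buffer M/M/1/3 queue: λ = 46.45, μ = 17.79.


ρ = 46.45/17.79 = 2.6110
L = ρ[1 − (K+1)ρ^K + Kρ^(K+1)] / [(1−ρ)(1−ρ^(K+1))]
Numerator: 2.6110·(1 − 4·17.800382 + 3·46.477106) = 180.760196
Denominator: (-1.6110)·(-45.477106) = 73.264411
L = 180.760196/73.264411 = 2.4672

Final: 2.4672


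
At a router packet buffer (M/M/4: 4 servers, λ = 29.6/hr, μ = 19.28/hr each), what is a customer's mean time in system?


a = 1.5353; ρ = 0.3838; P₀ = 0.213102
Lq = P₀·a^c·ρ/(c!(1−ρ)²) = 0.04987
Wq = Lq/λ = 0.04987/29.6 = 0.001685 hr
W = Wq + 1/μ = 0.001685 + 0.05187 = 0.05355 hr

Final: 0.05355 hr


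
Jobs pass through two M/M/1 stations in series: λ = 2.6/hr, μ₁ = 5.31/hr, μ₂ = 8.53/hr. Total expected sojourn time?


Each node sees arrival rate λ = 2.6/hr (tandem ⇒ throughput preserved).
W₁ = 1/(μ₁−λ) = 1/(5.31−2.6) = 0.36900 hr
W₂ = 1/(μ₂−λ) = 1/(8.53−2.6) = 0.16863 hr
W_total = W₁ + W₂ = 0.36900 + 0.16863 = 0.53764 hr

Final: 0.53764 hr


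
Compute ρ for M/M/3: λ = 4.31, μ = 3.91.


ρ = λ/(cμ) = 4.31/(3·3.91) = 4.31/11.73 = 0.3674

Final: 0.3674


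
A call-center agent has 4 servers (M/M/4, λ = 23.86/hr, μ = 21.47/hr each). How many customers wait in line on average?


a = λ/μ = 1.1113; ρ = a/4 = 0.2778
P₀ = 0.328344
Lq = P₀·a^c·ρ / (c!·(1−ρ)²) = 0.328344·1.52529·0.2778/(24·0.52153)
= 0.01112

Final: 0.01112


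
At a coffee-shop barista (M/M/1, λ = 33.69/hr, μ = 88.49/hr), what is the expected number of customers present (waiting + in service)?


ρ = λ/μ = 33.69/88.49 = 0.3807
L = ρ/(1−ρ) = 0.3807/(1 − 0.3807) = 0.3807/0.6193 = 0.6148

Final: 0.6148


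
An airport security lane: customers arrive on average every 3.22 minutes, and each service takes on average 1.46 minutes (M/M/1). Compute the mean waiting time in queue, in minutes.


λ = 60/3.22 = 18.6335 /hr
μ = 60/1.46 = 41.0959 /hr
ρ = λ/μ = 18.6335/41.0959 = 0.4534
Wq = ρ/(μ−λ) = 0.4534/(41.0959−18.6335) = 0.02019 hr
In minutes: 0.02019·60 = 1.211 min

Final: 1.211 min


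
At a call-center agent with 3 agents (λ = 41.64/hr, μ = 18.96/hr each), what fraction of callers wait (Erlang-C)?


a = λ/μ = 2.1962; ρ = a/3 = 0.7321
P₀ = 0.081986 (from M/M/c formula)
C(c,a) = [a^c/(c!(1−ρ))]·P₀ = [10.59296/(6·0.2679)]·0.081986
= 6.58932·0.081986 = 0.540233

Final: 0.540233


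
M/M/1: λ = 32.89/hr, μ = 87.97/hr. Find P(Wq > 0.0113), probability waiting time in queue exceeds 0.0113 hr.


ρ = 32.89/87.97 = 0.3739
P(Wq > t) = ρ·e^{−(μ−λ)t} = 0.3739·e^{−0.6224}
= 0.3739·0.536653 = 0.200642

Final: 0.200642


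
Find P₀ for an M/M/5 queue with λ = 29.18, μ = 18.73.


a = λ/μ = 29.18/18.73 = 1.5579; ρ = a/c = 0.3116
Σ_{k=0}^{4} a^k/k! (terms k=0..4) = 1.00000 + 1.55793 + 1.21357 + 0.63022 + 0.24546 = 4.64718
Tail: a^5/(5!(1−ρ)) = 9.17778/(120·0.6884) = 0.11110
P₀ = 1/(4.64718 + 0.11110) = 1/4.75827 = 0.210160

Final: 0.210160


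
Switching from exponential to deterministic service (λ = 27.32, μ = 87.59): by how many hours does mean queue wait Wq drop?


ρ = 27.32/87.59 = 0.3119
Wq(M/M/1) = ρ/(μ−λ) = 0.3119/60.27 = 0.005175 hr
Wq(M/D/1) = ρ/(2(μ−λ)) = 0.002588 hr
Savings = 0.005175 − 0.002588 = 0.002588 hr

Final: 0.002588 hr


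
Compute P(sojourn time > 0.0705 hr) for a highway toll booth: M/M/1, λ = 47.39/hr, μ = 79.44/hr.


W ~ Exponential(μ−λ) for M/M/1.
μ − λ = 79.44 − 47.39 = 32.0500
P(W > t) = e^{−(μ−λ)t} = e^{−2.2595} = 0.104400

Final: 0.104400


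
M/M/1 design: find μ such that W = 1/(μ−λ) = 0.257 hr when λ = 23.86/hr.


W = 1/(μ−λ) ⇒ μ − λ = 1/W = 1/0.257 = 3.8911
μ = λ + 1/W = 23.86 + 3.8911 = 27.7511 per hr

Final: 27.7511 /hr


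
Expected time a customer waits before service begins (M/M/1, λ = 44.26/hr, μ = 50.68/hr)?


ρ = 44.26/50.68 = 0.8733
Wq = ρ/(μ−λ) = 0.8733/(50.68 − 44.26) = 0.8733/6.42 = 0.1360 hr

Final: 0.1360 hr


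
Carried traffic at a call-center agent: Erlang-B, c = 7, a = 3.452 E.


B(7,3.452) = 0.037657 (Erlang-B)
Carried load = a(1 − B) = 3.452·(1 − 0.037657) = 3.452·0.962343 = 3.3220 E

Final: 3.3220 Erlangs


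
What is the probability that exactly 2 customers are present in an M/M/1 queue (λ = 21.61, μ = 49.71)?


ρ = 21.61/49.71 = 0.4347
P_n = (1−ρ)·ρ^n = (1 − 0.4347)·0.4347^2 = 0.5653·0.188983 = 0.106828

Final: 0.106828


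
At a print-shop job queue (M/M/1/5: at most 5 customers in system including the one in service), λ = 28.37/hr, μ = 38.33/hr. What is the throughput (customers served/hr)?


ρ = 0.7402; P_K = (1−ρ)ρ^5/(1−ρ^6) = 0.069076
λ_eff = λ(1 − P_K) = 28.37·(1 − 0.069076) = 28.37·0.930924 = 26.4103 /hr

Final: 26.4103 /hr


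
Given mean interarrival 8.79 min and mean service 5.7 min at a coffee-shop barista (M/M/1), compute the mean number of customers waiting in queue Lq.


λ = 60/8.79 = 6.8259 /hr
μ = 60/5.7 = 10.5263 /hr
ρ = λ/μ = 6.8259/10.5263 = 0.6485
Lq = ρ²/(1−ρ) = 0.4205/0.3515 = 1.1962

Final: 1.1962


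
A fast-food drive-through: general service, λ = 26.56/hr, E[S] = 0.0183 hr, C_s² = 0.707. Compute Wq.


ρ = λ·E[S] = 26.56·0.0183 = 0.4860
E[S²] = E[S]²(1+C_s²) = 0.0183²·(1+0.707) = 0.0005717
Wq = λ·E[S²]/(2(1−ρ)) = 26.56·0.0005717/(2·0.5140) = 0.01477 hr

Final: 0.01477 hr


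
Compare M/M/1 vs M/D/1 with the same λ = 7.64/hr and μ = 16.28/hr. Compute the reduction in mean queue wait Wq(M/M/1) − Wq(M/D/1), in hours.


ρ = 7.64/16.28 = 0.4693
Wq(M/M/1) = ρ/(μ−λ) = 0.4693/8.64 = 0.05432 hr
Wq(M/D/1) = ρ/(2(μ−λ)) = 0.02716 hr
Savings = 0.05432 − 0.02716 = 0.02716 hr

Final: 0.02716 hr


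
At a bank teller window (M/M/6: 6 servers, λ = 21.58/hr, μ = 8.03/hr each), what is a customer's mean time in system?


a = 2.6874; ρ = 0.4479; P₀ = 0.067464
Lq = P₀·a^c·ρ/(c!(1−ρ)²) = 0.05187
Wq = Lq/λ = 0.05187/21.58 = 0.002404 hr
W = Wq + 1/μ = 0.002404 + 0.12453 = 0.12694 hr

Final: 0.12694 hr


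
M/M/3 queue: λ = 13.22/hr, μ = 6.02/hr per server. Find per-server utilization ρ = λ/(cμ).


ρ = λ/(cμ) = 13.22/(3·6.02) = 13.22/18.06 = 0.7320

Final: 0.7320


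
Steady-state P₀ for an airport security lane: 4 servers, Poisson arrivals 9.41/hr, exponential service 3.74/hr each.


a = λ/μ = 9.41/3.74 = 2.5160; ρ = a/c = 0.6290
Σ_{k=0}^{3} a^k/k! (terms k=0..3) = 1.00000 + 2.51604 + 3.16524 + 2.65462 = 9.33590
Tail: a^4/(4!(1−ρ)) = 40.07487/(24·0.3710) = 4.50090
P₀ = 1/(9.33590 + 4.50090) = 1/13.83680 = 0.072271

Final: 0.072271


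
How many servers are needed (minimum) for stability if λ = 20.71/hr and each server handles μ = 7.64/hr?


Stability requires cμ > λ ⇔ c > λ/μ.
λ/μ = 20.71/7.64 = 2.7107
Minimum integer c = ⌊2.7107⌋ + 1 = 3
Check: 3·7.64 = 22.92 > 20.71, while 2·7.64 = 15.28 ≤ 20.71

Final: 3 servers


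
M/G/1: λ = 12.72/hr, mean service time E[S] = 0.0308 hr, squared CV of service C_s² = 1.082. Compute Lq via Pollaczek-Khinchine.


ρ = λ·E[S] = 12.72·0.0308 = 0.3918
Lq = ρ²(1+C_s²)/(2(1−ρ)) = 0.1535·(1+1.082)/(2·0.6082)
= 0.1535·2.0820/1.2164 = 0.26270

Final: 0.26270


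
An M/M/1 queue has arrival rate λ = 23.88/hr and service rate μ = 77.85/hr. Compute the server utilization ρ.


ρ = λ/μ = 23.88/77.85 = 0.3067

Final: 0.3067


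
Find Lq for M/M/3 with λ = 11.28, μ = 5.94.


a = λ/μ = 1.8990; ρ = a/3 = 0.6330
P₀ = 0.128009
Lq = P₀·a^c·ρ / (c!·(1−ρ)²) = 0.128009·6.84807·0.6330/(6·0.13469)
= 0.68662

Final: 0.68662


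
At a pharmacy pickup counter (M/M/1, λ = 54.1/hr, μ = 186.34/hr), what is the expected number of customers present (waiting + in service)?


ρ = λ/μ = 54.1/186.34 = 0.2903
L = ρ/(1−ρ) = 0.2903/(1 − 0.2903) = 0.2903/0.7097 = 0.4091

Final: 0.4091


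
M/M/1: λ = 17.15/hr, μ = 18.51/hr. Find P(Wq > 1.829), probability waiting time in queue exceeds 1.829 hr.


ρ = 17.15/18.51 = 0.9265
P(Wq > t) = ρ·e^{−(μ−λ)t} = 0.9265·e^{−2.4874}
= 0.9265·0.083122 = 0.077015

Final: 0.077015


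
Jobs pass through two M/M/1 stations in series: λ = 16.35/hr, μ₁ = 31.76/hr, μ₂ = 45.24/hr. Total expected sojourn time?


Each node sees arrival rate λ = 16.35/hr (tandem ⇒ throughput preserved).
W₁ = 1/(μ₁−λ) = 1/(31.76−16.35) = 0.06489 hr
W₂ = 1/(μ₂−λ) = 1/(45.24−16.35) = 0.03461 hr
W_total = W₁ + W₂ = 0.06489 + 0.03461 = 0.09951 hr

Final: 0.09951 hr


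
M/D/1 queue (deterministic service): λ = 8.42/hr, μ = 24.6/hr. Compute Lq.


ρ = 8.42/24.6 = 0.3423
M/D/1: Lq = ρ²/(2(1−ρ)) = 0.1172/(2·0.6577) = 0.08906

Final: 0.08906


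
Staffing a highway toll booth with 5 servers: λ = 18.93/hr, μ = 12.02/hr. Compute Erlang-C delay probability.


a = λ/μ = 1.5749; ρ = a/5 = 0.3150
P₀ = 0.206604 (from M/M/c formula)
C(c,a) = [a^c/(c!(1−ρ))]·P₀ = [9.68792/(120·0.6850)]·0.206604
= 0.11785·0.206604 = 0.024349

Final: 0.024349


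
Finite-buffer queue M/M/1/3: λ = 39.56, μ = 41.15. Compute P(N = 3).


ρ = λ/μ = 39.56/41.15 = 0.9614
P_K = (1−ρ)ρ^K/(1−ρ^(K+1)) = (0.03864·0.888504)/(1 − 0.854173)
= 0.034331/0.145827 = 0.235423

Final: 0.235423


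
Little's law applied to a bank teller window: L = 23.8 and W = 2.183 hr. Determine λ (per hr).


λ = L/W = 23.8/2.183 = 10.9024 /hr

Final: 10.9024 /hr


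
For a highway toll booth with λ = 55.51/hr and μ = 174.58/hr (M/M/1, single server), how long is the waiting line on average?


ρ = 55.51/174.58 = 0.3180
Lq = ρ²/(1−ρ) = 0.1011/0.6820 = 0.1482

Final: 0.1482


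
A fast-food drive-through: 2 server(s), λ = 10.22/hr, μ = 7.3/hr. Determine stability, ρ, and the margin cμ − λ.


Total capacity cμ = 2·7.3 = 14.60/hr
ρ = λ/(cμ) = 10.22/14.60 = 0.7000
Stable ⇔ ρ < 1: YES
Spare capacity = cμ − λ = 14.60 − 10.22 = 4.38/hr

Final: ρ = 0.7000; stable; margin = 4.38/hr


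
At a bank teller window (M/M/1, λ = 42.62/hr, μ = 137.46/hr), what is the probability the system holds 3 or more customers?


ρ = 42.62/137.46 = 0.3101
P(N ≥ n) = ρ^n = 0.3101^3 = 0.029807

Final: 0.029807


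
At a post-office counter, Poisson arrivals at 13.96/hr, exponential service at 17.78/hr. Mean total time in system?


W = 1/(μ−λ) = 1/(17.78 − 13.96) = 1/3.82 = 0.2618 hr

Final: 0.2618 hr


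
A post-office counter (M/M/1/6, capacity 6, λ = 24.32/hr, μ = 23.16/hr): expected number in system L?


ρ = 24.32/23.16 = 1.0501
L = ρ[1 − (K+1)ρ^K + Kρ^(K+1)] / [(1−ρ)(1−ρ^(K+1))]
Numerator: 1.0501·(1 − 7·1.340757 + 6·1.407911) = 0.065278
Denominator: (-0.05009)·(-0.407911) = 0.020431
L = 0.065278/0.020431 = 3.1951

Final: 3.1951


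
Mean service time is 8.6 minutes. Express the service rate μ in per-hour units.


μ = 1/(service time) in consistent units.
1 hour = 60 min, so μ = 60/8.6 = 6.9767 per hour

Final: 6.9767 /hr


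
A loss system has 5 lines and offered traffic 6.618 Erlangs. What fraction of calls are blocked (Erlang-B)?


B(c,a) = (a^c/c!) / Σ_{k=0}^{c} a^k/k!
a^5/5! = 105.791937
Σ terms (k=0..5): 1.00000 + 6.61800 + 21.89896 + 48.30911 + 79.92742 + 105.79194 = 263.545432
B = 105.791937/263.545432 = 0.401418

Final: 0.401418


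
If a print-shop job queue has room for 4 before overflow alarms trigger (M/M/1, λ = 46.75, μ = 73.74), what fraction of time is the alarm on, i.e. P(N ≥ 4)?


ρ = 46.75/73.74 = 0.6340
P(N ≥ n) = ρ^n = 0.6340^4 = 0.161553

Final: 0.161553


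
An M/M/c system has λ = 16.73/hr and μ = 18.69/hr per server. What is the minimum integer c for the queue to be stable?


Stability requires cμ > λ ⇔ c > λ/μ.
λ/μ = 16.73/18.69 = 0.8951
Minimum integer c = ⌊0.8951⌋ + 1 = 1
Check: 1·18.69 = 18.69 > 16.73, while 0·18.69 = 0.00 ≤ 16.73

Final: 1 servers


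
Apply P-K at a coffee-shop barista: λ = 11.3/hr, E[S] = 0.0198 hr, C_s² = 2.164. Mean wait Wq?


ρ = λ·E[S] = 11.3·0.0198 = 0.2237
E[S²] = E[S]²(1+C_s²) = 0.0198²·(1+2.164) = 0.001240
Wq = λ·E[S²]/(2(1−ρ)) = 11.3·0.001240/(2·0.7763) = 0.009028 hr

Final: 0.009028 hr


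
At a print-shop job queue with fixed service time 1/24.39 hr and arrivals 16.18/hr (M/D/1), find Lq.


ρ = 16.18/24.39 = 0.6634
M/D/1: Lq = ρ²/(2(1−ρ)) = 0.4401/(2·0.3366) = 0.65369

Final: 0.65369


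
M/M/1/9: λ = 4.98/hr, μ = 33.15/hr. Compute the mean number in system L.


ρ = 4.98/33.15 = 0.1502
L = ρ[1 − (K+1)ρ^K + Kρ^(K+1)] / [(1−ρ)(1−ρ^(K+1))]
Numerator: 0.1502·(1 − 10·0.00000003897 + 9·0.000000005854) = 0.150226
Denominator: (0.8498)·(1.000000) = 0.849774
L = 0.150226/0.849774 = 0.1768

Final: 0.1768


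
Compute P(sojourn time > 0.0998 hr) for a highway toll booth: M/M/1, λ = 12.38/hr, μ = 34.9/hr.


W ~ Exponential(μ−λ) for M/M/1.
μ − λ = 34.9 − 12.38 = 22.5200
P(W > t) = e^{−(μ−λ)t} = e^{−2.2475} = 0.105663

Final: 0.105663


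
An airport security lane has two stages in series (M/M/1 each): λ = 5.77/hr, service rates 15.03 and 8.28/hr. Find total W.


Each node sees arrival rate λ = 5.77/hr (tandem ⇒ throughput preserved).
W₁ = 1/(μ₁−λ) = 1/(15.03−5.77) = 0.10799 hr
W₂ = 1/(μ₂−λ) = 1/(8.28−5.77) = 0.39841 hr
W_total = W₁ + W₂ = 0.10799 + 0.39841 = 0.50640 hr

Final: 0.50640 hr


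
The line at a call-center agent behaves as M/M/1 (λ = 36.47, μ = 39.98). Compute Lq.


ρ = 36.47/39.98 = 0.9122
Lq = ρ²/(1−ρ) = 0.8321/0.08779 = 9.4781

Final: 9.4781


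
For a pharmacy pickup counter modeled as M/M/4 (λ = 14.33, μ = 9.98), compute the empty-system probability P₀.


a = λ/μ = 14.33/9.98 = 1.4359; ρ = a/c = 0.3590
Σ_{k=0}^{3} a^k/k! (terms k=0..3) = 1.00000 + 1.43587 + 1.03086 + 0.49340 = 3.96013
Tail: a^4/(4!(1−ρ)) = 4.25072/(24·0.6410) = 0.27629
P₀ = 1/(3.96013 + 0.27629) = 1/4.23643 = 0.236048

Final: 0.236048


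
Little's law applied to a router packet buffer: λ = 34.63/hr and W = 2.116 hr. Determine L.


L = λW = 34.63·2.116 = 73.2771

Final: 73.2771


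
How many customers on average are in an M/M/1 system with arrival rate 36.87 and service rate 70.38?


ρ = λ/μ = 36.87/70.38 = 0.5239
L = ρ/(1−ρ) = 0.5239/(1 − 0.5239) = 0.5239/0.4761 = 1.1003

Final: 1.1003


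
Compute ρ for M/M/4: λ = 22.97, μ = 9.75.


ρ = λ/(cμ) = 22.97/(4·9.75) = 22.97/39.00 = 0.5890

Final: 0.5890


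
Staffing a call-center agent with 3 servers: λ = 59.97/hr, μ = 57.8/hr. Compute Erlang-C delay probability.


a = λ/μ = 1.0375; ρ = a/3 = 0.3458
P₀ = 0.349606 (from M/M/c formula)
C(c,a) = [a^c/(c!(1−ρ))]·P₀ = [1.11691/(6·0.6542)]·0.349606
= 0.28457·0.349606 = 0.099487

Final: 0.099487


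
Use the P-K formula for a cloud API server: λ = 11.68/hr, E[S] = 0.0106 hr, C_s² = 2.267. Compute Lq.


ρ = λ·E[S] = 11.68·0.0106 = 0.1238
Lq = ρ²(1+C_s²)/(2(1−ρ)) = 0.01533·(1+2.267)/(2·0.8762)
= 0.01533·3.2670/1.7524 = 0.02858

Final: 0.02858


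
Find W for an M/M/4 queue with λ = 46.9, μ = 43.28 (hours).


a = 1.0836; ρ = 0.2709; P₀ = 0.337648
Lq = P₀·a^c·ρ/(c!(1−ρ)²) = 0.009887
Wq = Lq/λ = 0.009887/46.9 = 0.0002108 hr
W = Wq + 1/μ = 0.0002108 + 0.02311 = 0.02332 hr

Final: 0.02332 hr


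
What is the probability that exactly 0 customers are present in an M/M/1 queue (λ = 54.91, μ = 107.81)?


ρ = 54.91/107.81 = 0.5093
P_n = (1−ρ)·ρ^n = (1 − 0.5093)·0.5093^0 = 0.4907·1.000000 = 0.490678

Final: 0.490678


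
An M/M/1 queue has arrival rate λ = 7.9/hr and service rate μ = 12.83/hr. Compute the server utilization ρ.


ρ = λ/μ = 7.9/12.83 = 0.6157

Final: 0.6157


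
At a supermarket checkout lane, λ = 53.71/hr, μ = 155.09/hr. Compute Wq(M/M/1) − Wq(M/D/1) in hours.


ρ = 53.71/155.09 = 0.3463
Wq(M/M/1) = ρ/(μ−λ) = 0.3463/101.38 = 0.003416 hr
Wq(M/D/1) = ρ/(2(μ−λ)) = 0.001708 hr
Savings = 0.003416 − 0.001708 = 0.001708 hr

Final: 0.001708 hr


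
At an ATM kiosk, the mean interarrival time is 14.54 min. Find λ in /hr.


λ = 1/(interarrival time) in consistent units.
1 hour = 60 min, so λ = 60/14.54 = 4.1265 per hour

Final: 4.1265 /hr


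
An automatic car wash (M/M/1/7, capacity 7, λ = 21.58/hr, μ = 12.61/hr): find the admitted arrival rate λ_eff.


ρ = 1.7113; P_K = (1−ρ)ρ^7/(1−ρ^8) = 0.421391
λ_eff = λ(1 − P_K) = 21.58·(1 − 0.421391) = 21.58·0.578609 = 12.4864 /hr

Final: 12.4864 /hr


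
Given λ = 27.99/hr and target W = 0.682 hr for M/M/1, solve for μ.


W = 1/(μ−λ) ⇒ μ − λ = 1/W = 1/0.682 = 1.4663
μ = λ + 1/W = 27.99 + 1.4663 = 29.4563 per hr

Final: 29.4563 /hr


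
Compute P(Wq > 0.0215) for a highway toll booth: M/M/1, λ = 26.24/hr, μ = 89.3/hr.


ρ = 26.24/89.3 = 0.2938
P(Wq > t) = ρ·e^{−(μ−λ)t} = 0.2938·e^{−1.3558}
= 0.2938·0.257744 = 0.075736

Final: 0.075736


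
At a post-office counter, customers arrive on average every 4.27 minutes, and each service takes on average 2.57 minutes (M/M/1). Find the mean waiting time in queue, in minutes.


λ = 60/4.27 = 14.0515 /hr
μ = 60/2.57 = 23.3463 /hr
ρ = λ/μ = 14.0515/23.3463 = 0.6019
Wq = ρ/(μ−λ) = 0.6019/(23.3463−14.0515) = 0.06475 hr
In minutes: 0.06475·60 = 3.885 min

Final: 3.885 min


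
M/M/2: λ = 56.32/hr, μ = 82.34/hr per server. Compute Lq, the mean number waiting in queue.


a = λ/μ = 0.6840; ρ = a/2 = 0.3420
P₀ = 0.490317
Lq = P₀·a^c·ρ / (c!·(1−ρ)²) = 0.490317·0.46785·0.3420/(2·0.43297)
= 0.09060

Final: 0.09060


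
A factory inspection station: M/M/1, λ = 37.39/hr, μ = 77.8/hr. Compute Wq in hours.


ρ = 37.39/77.8 = 0.4806
Wq = ρ/(μ−λ) = 0.4806/(77.8 − 37.39) = 0.4806/40.41 = 0.01189 hr

Final: 0.01189 hr


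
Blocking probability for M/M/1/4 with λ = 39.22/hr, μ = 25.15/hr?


ρ = λ/μ = 39.22/25.15 = 1.5594
P_K = (1−ρ)ρ^K/(1−ρ^(K+1)) = (-0.5594·5.913960)/(1 − 9.222486)
= -3.308526/-8.222486 = 0.402375

Final: 0.402375


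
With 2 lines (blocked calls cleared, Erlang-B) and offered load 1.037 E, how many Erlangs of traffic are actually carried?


B(2,1.037) = 0.208835 (Erlang-B)
Carried load = a(1 − B) = 1.037·(1 − 0.208835) = 1.037·0.791165 = 0.8204 E

Final: 0.8204 Erlangs


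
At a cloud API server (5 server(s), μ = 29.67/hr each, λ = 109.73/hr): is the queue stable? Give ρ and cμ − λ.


Total capacity cμ = 5·29.67 = 148.35/hr
ρ = λ/(cμ) = 109.73/148.35 = 0.7397
Stable ⇔ ρ < 1: YES
Spare capacity = cμ − λ = 148.35 − 109.73 = 38.62/hr

Final: ρ = 0.7397; stable; margin = 38.62/hr


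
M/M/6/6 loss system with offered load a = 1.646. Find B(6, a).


B(c,a) = (a^c/c!) / Σ_{k=0}^{c} a^k/k!
a^6/6! = 0.027621
Σ terms (k=0..6): 1.00000 + 1.64600 + 1.35466 + 0.74326 + 0.30585 + 0.10069 + 0.02762 = 5.178071
B = 0.027621/5.178071 = 0.005334

Final: 0.005334


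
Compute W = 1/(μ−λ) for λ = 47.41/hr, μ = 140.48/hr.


W = 1/(μ−λ) = 1/(140.48 − 47.41) = 1/93.07 = 0.01074 hr

Final: 0.01074 hr


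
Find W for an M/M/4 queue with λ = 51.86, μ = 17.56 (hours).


a = 2.9533; ρ = 0.7383; P₀ = 0.040452
Lq = P₀·a^c·ρ/(c!(1−ρ)²) = 1.38257
Wq = Lq/λ = 1.38257/51.86 = 0.02666 hr
W = Wq + 1/μ = 0.02666 + 0.05695 = 0.08361 hr

Final: 0.08361 hr


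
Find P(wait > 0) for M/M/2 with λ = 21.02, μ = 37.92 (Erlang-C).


a = λ/μ = 0.5543; ρ = a/2 = 0.2772
P₀ = 0.565972 (from M/M/c formula)
C(c,a) = [a^c/(c!(1−ρ))]·P₀ = [0.30728/(2·0.7228)]·0.565972
= 0.21255·0.565972 = 0.120296

Final: 0.120296


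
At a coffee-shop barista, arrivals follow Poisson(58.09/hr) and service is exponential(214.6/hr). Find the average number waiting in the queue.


ρ = 58.09/214.6 = 0.2707
Lq = ρ²/(1−ρ) = 0.07327/0.7293 = 0.1005

Final: 0.1005


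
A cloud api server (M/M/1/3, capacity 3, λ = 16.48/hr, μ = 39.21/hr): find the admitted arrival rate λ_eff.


ρ = 0.4203; P_K = (1−ρ)ρ^3/(1−ρ^4) = 0.044428
λ_eff = λ(1 − P_K) = 16.48·(1 − 0.044428) = 16.48·0.955572 = 15.7478 /hr

Final: 15.7478 /hr


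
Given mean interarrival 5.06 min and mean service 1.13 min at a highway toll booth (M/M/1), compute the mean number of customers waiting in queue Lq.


λ = 60/5.06 = 11.8577 /hr
μ = 60/1.13 = 53.0973 /hr
ρ = λ/μ = 11.8577/53.0973 = 0.2233
Lq = ρ²/(1−ρ) = 0.04987/0.7767 = 0.06421

Final: 0.06421


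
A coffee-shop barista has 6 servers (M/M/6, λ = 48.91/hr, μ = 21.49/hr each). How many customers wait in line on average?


a = λ/μ = 2.2759; ρ = a/6 = 0.3793
P₀ = 0.102368
Lq = P₀·a^c·ρ / (c!·(1−ρ)²) = 0.102368·138.98486·0.3793/(720·0.38524)
= 0.01946

Final: 0.01946


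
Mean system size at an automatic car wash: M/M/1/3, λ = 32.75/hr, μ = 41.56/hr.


ρ = 32.75/41.56 = 0.7880
L = ρ[1 − (K+1)ρ^K + Kρ^(K+1)] / [(1−ρ)(1−ρ^(K+1))]
Numerator: 0.7880·(1 − 4·0.489336 + 3·0.385605) = 0.157187
Denominator: (0.2120)·(0.614395) = 0.130241
L = 0.157187/0.130241 = 1.2069

Final: 1.2069


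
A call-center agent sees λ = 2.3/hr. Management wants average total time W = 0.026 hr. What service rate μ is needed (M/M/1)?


W = 1/(μ−λ) ⇒ μ − λ = 1/W = 1/0.026 = 38.4615
μ = λ + 1/W = 2.3 + 38.4615 = 40.7615 per hr

Final: 40.7615 /hr


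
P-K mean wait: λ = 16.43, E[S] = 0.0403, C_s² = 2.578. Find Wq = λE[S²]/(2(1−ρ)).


ρ = λ·E[S] = 16.43·0.0403 = 0.6621
E[S²] = E[S]²(1+C_s²) = 0.0403²·(1+2.578) = 0.005811
Wq = λ·E[S²]/(2(1−ρ)) = 16.43·0.005811/(2·0.3379) = 0.14129 hr

Final: 0.14129 hr


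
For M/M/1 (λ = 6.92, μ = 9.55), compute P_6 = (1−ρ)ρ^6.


ρ = 6.92/9.55 = 0.7246
P_n = (1−ρ)·ρ^n = (1 − 0.7246)·0.7246^6 = 0.2754·0.144749 = 0.039863

Final: 0.039863


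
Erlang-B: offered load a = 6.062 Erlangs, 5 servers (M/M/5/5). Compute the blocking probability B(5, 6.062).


B(c,a) = (a^c/c!) / Σ_{k=0}^{c} a^k/k!
a^5/5! = 68.217911
Σ terms (k=0..5): 1.00000 + 6.06200 + 18.37392 + 37.12757 + 56.26683 + 68.21791 = 187.048239
B = 68.217911/187.048239 = 0.364708

Final: 0.364708


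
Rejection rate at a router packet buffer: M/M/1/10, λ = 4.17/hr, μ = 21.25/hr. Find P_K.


ρ = λ/μ = 4.17/21.25 = 0.1962
P_K = (1−ρ)ρ^K/(1−ρ^(K+1)) = (0.8038·0.00000008468)/(1 − 0.00000001662)
= 0.00000006806/1.000000 = 0.00000006806

Final: 0.00000006806


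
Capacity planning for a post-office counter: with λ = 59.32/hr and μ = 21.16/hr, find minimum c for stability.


Stability requires cμ > λ ⇔ c > λ/μ.
λ/μ = 59.32/21.16 = 2.8034
Minimum integer c = ⌊2.8034⌋ + 1 = 3
Check: 3·21.16 = 63.48 > 59.32, while 2·21.16 = 42.32 ≤ 59.32

Final: 3 servers


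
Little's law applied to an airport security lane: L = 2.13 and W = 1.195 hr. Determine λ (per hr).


λ = L/W = 2.13/1.195 = 1.7824 /hr

Final: 1.7824 /hr


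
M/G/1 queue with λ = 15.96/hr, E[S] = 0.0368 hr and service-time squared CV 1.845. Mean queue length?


ρ = λ·E[S] = 15.96·0.0368 = 0.5873
Lq = ρ²(1+C_s²)/(2(1−ρ)) = 0.3450·(1+1.845)/(2·0.4127)
= 0.3450·2.8450/0.8253 = 1.18907

Final: 1.18907


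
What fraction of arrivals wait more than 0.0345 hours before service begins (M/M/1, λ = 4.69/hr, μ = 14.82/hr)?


ρ = 4.69/14.82 = 0.3165
P(Wq > t) = ρ·e^{−(μ−λ)t} = 0.3165·e^{−0.3495}
= 0.3165·0.705051 = 0.223123

Final: 0.223123


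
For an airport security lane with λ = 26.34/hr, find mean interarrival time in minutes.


Mean interarrival time = 1/λ = 1/26.34 hour = 0.03797 hour
In minutes: 0.03797 × 60 = 2.2779 min

Final: 2.2779 min


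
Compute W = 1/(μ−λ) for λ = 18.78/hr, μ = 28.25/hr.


W = 1/(μ−λ) = 1/(28.25 − 18.78) = 1/9.47 = 0.1056 hr

Final: 0.1056 hr


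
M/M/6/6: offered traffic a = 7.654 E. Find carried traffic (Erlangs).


B(6,7.654) = 0.370440 (Erlang-B)
Carried load = a(1 − B) = 7.654·(1 − 0.370440) = 7.654·0.629560 = 4.8187 E

Final: 4.8187 Erlangs


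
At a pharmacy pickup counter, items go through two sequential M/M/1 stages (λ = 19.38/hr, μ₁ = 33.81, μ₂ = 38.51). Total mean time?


Each node sees arrival rate λ = 19.38/hr (tandem ⇒ throughput preserved).
W₁ = 1/(μ₁−λ) = 1/(33.81−19.38) = 0.06930 hr
W₂ = 1/(μ₂−λ) = 1/(38.51−19.38) = 0.05227 hr
W_total = W₁ + W₂ = 0.06930 + 0.05227 = 0.12157 hr

Final: 0.12157 hr


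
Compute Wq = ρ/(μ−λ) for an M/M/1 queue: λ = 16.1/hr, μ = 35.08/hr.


ρ = 16.1/35.08 = 0.4590
Wq = ρ/(μ−λ) = 0.4590/(35.08 − 16.1) = 0.4590/18.98 = 0.02418 hr

Final: 0.02418 hr


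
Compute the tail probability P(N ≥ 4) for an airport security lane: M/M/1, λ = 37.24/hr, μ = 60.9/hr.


ρ = 37.24/60.9 = 0.6115
P(N ≥ n) = ρ^n = 0.6115^4 = 0.139820

Final: 0.139820


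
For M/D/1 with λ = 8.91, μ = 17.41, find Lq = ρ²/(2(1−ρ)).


ρ = 8.91/17.41 = 0.5118
M/D/1: Lq = ρ²/(2(1−ρ)) = 0.2619/(2·0.4882) = 0.26823

Final: 0.26823


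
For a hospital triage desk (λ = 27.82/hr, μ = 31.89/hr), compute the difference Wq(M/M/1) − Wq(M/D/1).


ρ = 27.82/31.89 = 0.8724
Wq(M/M/1) = ρ/(μ−λ) = 0.8724/4.07 = 0.21434 hr
Wq(M/D/1) = ρ/(2(μ−λ)) = 0.10717 hr
Savings = 0.21434 − 0.10717 = 0.10717 hr

Final: 0.10717 hr


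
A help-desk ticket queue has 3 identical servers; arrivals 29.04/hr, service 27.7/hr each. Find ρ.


ρ = λ/(cμ) = 29.04/(3·27.7) = 29.04/83.10 = 0.3495

Final: 0.3495


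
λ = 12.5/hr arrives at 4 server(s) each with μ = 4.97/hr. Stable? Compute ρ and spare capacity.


Total capacity cμ = 4·4.97 = 19.88/hr
ρ = λ/(cμ) = 12.5/19.88 = 0.6288
Stable ⇔ ρ < 1: YES
Spare capacity = cμ − λ = 19.88 − 12.5 = 7.38/hr

Final: ρ = 0.6288; stable; margin = 7.38/hr


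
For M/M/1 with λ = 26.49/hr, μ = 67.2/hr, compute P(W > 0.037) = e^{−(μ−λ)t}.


W ~ Exponential(μ−λ) for M/M/1.
μ − λ = 67.2 − 26.49 = 40.7100
P(W > t) = e^{−(μ−λ)t} = e^{−1.5063} = 0.221736

Final: 0.221736


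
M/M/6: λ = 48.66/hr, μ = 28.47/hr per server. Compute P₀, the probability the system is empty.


a = λ/μ = 48.66/28.47 = 1.7092; ρ = a/c = 0.2849
Σ_{k=0}^{5} a^k/k! (terms k=0..5) = 1.00000 + 1.70917 + 1.46063 + 0.83215 + 0.35557 + 0.12155 = 5.47906
Tail: a^6/(6!(1−ρ)) = 24.92917/(720·0.7151) = 0.04842
P₀ = 1/(5.47906 + 0.04842) = 1/5.52748 = 0.180914

Final: 0.180914


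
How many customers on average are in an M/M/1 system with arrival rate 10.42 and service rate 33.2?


ρ = λ/μ = 10.42/33.2 = 0.3139
L = ρ/(1−ρ) = 0.3139/(1 − 0.3139) = 0.3139/0.6861 = 0.4574

Final: 0.4574


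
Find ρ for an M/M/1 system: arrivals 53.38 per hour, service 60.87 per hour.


ρ = λ/μ = 53.38/60.87 = 0.8770

Final: 0.8770


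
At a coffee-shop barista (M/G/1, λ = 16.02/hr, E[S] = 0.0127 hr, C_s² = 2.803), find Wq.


ρ = λ·E[S] = 16.02·0.0127 = 0.2035
E[S²] = E[S]²(1+C_s²) = 0.0127²·(1+2.803) = 0.0006134
Wq = λ·E[S²]/(2(1−ρ)) = 16.02·0.0006134/(2·0.7965) = 0.006168 hr

Final: 0.006168 hr


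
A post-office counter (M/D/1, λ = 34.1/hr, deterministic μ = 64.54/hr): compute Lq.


ρ = 34.1/64.54 = 0.5284
M/D/1: Lq = ρ²/(2(1−ρ)) = 0.2792/(2·0.4716) = 0.29594

Final: 0.29594


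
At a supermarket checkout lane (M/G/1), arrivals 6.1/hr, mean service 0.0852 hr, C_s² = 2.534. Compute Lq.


ρ = λ·E[S] = 6.1·0.0852 = 0.5197
Lq = ρ²(1+C_s²)/(2(1−ρ)) = 0.2701·(1+2.534)/(2·0.4803)
= 0.2701·3.5340/0.9606 = 0.99376

Final: 0.99376


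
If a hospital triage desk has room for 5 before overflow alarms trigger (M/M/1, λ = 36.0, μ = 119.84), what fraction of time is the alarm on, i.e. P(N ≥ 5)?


ρ = 36.0/119.84 = 0.3004
P(N ≥ n) = ρ^n = 0.3004^5 = 0.002446

Final: 0.002446


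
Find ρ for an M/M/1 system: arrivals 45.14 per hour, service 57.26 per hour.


ρ = λ/μ = 45.14/57.26 = 0.7883

Final: 0.7883


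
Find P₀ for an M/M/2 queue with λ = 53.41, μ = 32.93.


a = λ/μ = 53.41/32.93 = 1.6219; ρ = a/c = 0.8110
Σ_{k=0}^{1} a^k/k! (terms k=0..1) = 1.00000 + 1.62193 = 2.62193
Tail: a^2/(2!(1−ρ)) = 2.63064/(2·0.1890) = 6.95799
P₀ = 1/(2.62193 + 6.95799) = 1/9.57992 = 0.104385

Final: 0.104385


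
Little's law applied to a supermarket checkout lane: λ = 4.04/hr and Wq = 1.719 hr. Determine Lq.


Lq = λWq = 4.04·1.719 = 6.9448

Final: 6.9448


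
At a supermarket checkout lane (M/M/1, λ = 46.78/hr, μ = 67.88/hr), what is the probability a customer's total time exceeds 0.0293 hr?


W ~ Exponential(μ−λ) for M/M/1.
μ − λ = 67.88 − 46.78 = 21.1000
P(W > t) = e^{−(μ−λ)t} = e^{−0.6182} = 0.538897

Final: 0.538897


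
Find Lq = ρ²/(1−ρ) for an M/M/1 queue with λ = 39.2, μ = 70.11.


ρ = 39.2/70.11 = 0.5591
Lq = ρ²/(1−ρ) = 0.3126/0.4409 = 0.7091

Final: 0.7091


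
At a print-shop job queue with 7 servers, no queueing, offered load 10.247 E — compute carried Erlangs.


B(7,10.247) = 0.419890 (Erlang-B)
Carried load = a(1 − B) = 10.247·(1 − 0.419890) = 10.247·0.580110 = 5.9444 E

Final: 5.9444 Erlangs


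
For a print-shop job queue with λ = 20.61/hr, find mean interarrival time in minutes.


Mean interarrival time = 1/λ = 1/20.61 hour = 0.04852 hour
In minutes: 0.04852 × 60 = 2.9112 min

Final: 2.9112 min


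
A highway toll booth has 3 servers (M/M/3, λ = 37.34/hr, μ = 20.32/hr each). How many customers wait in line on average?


a = λ/μ = 1.8376; ρ = a/3 = 0.6125
P₀ = 0.138984
Lq = P₀·a^c·ρ / (c!·(1−ρ)²) = 0.138984·6.20514·0.6125/(6·0.15013)
= 0.58644

Final: 0.58644


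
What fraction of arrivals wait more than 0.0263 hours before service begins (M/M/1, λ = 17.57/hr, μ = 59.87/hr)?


ρ = 17.57/59.87 = 0.2935
P(Wq > t) = ρ·e^{−(μ−λ)t} = 0.2935·e^{−1.1125}
= 0.2935·0.328739 = 0.096475

Final: 0.096475


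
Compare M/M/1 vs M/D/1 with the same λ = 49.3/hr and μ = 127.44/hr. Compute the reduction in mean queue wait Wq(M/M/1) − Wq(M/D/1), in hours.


ρ = 49.3/127.44 = 0.3868
Wq(M/M/1) = ρ/(μ−λ) = 0.3868/78.14 = 0.004951 hr
Wq(M/D/1) = ρ/(2(μ−λ)) = 0.002475 hr
Savings = 0.004951 − 0.002475 = 0.002475 hr

Final: 0.002475 hr
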